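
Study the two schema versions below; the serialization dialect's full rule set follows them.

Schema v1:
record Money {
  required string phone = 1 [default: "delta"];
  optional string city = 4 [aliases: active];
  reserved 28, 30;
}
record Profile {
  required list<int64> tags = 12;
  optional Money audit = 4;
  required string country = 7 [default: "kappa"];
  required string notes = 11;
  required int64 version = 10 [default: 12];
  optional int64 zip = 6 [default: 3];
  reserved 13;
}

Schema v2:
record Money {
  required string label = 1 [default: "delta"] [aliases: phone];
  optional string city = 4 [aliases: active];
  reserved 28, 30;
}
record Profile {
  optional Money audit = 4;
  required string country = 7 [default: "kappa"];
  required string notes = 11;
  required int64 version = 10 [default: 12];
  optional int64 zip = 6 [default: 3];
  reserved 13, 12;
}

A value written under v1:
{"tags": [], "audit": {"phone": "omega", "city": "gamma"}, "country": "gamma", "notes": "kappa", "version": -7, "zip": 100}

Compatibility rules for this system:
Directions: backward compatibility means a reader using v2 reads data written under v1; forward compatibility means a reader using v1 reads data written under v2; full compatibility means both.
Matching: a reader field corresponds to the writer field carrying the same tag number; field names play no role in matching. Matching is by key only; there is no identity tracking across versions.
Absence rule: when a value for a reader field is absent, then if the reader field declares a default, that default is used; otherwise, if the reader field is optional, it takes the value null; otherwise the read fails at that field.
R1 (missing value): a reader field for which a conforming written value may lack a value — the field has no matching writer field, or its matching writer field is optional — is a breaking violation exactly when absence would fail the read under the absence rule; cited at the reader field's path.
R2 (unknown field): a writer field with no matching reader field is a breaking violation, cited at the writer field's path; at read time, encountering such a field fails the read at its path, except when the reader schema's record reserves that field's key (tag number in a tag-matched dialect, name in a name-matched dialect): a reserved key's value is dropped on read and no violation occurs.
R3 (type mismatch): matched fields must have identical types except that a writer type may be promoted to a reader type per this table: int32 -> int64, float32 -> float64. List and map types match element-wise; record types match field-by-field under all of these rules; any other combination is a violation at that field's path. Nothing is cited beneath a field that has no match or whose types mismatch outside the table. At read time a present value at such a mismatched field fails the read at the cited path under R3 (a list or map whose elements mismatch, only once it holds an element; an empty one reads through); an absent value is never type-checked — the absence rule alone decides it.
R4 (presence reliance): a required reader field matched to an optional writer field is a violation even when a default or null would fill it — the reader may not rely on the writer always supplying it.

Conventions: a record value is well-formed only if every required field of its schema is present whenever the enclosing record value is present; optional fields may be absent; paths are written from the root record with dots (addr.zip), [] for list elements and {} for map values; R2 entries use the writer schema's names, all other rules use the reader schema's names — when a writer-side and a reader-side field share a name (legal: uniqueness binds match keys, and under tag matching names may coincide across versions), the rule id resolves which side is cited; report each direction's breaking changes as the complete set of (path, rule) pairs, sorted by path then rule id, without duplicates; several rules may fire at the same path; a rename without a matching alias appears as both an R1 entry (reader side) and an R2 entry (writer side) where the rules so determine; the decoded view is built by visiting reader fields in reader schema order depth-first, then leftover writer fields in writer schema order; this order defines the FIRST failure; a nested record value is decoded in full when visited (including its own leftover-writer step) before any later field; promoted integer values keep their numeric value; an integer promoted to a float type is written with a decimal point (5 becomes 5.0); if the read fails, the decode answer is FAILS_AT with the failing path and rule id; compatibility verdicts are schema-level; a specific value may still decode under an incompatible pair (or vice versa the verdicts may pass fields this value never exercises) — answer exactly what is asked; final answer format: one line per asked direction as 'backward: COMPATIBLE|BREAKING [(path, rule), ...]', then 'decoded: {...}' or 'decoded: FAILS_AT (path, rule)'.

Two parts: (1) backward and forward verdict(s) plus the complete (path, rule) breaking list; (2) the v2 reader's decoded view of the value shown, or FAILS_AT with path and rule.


backward: COMPATIBLE []; forward: BREAKING [(tags, R1)]; decoded: {"audit": {"label": "omega", "city": "gamma"}, "country": "gamma", "notes": "kappa", "version": -7, "zip": 100}

arrows below run writer -> reader for Profile
backward analysis of Profile with v2 as reader and v1 as writer:
  audit <- audit (Money -> Money, writer optional)
  country <- country (string -> string, writer required)
  notes <- notes (string -> string, writer required)
  version <- version (int64 -> int64, writer required)
  zip <- zip (int64 -> int64, writer optional)
  leftover writer field: tags
  audit.label <- audit.phone (string -> string, writer required)
  audit.city <- audit.city (string -> string, writer optional)
  => no violations; backward on Profile: COMPATIBLE
forward analysis of Profile with v1 as reader and v2 as writer:
  tags: no writer-side match
  audit <- audit (Money -> Money, writer optional)
  country <- country (string -> string, writer required)
  notes <- notes (string -> string, writer required)
  version <- version (int64 -> int64, writer required)
  zip <- zip (int64 -> int64, writer optional)
  audit.phone <- audit.label (string -> string, writer required)
  audit.city <- audit.city (string -> string, writer optional)
  violation R1 at tags
  => forward verdict for Profile: BREAKING, 1 violation(s)
decode walk for Profile under reader schema v2:
  audit.label := "omega" (from writer phone)
  audit.city := "gamma"
  country := "gamma"
  notes := "kappa"
  version := -7
  zip := 100
  writer tags: reserved -> dropped
  => decoded: {"audit": {"label": "omega", "city": "gamma"}, "country": "gamma", "notes": "kappa", "version": -7, "zip": 100}


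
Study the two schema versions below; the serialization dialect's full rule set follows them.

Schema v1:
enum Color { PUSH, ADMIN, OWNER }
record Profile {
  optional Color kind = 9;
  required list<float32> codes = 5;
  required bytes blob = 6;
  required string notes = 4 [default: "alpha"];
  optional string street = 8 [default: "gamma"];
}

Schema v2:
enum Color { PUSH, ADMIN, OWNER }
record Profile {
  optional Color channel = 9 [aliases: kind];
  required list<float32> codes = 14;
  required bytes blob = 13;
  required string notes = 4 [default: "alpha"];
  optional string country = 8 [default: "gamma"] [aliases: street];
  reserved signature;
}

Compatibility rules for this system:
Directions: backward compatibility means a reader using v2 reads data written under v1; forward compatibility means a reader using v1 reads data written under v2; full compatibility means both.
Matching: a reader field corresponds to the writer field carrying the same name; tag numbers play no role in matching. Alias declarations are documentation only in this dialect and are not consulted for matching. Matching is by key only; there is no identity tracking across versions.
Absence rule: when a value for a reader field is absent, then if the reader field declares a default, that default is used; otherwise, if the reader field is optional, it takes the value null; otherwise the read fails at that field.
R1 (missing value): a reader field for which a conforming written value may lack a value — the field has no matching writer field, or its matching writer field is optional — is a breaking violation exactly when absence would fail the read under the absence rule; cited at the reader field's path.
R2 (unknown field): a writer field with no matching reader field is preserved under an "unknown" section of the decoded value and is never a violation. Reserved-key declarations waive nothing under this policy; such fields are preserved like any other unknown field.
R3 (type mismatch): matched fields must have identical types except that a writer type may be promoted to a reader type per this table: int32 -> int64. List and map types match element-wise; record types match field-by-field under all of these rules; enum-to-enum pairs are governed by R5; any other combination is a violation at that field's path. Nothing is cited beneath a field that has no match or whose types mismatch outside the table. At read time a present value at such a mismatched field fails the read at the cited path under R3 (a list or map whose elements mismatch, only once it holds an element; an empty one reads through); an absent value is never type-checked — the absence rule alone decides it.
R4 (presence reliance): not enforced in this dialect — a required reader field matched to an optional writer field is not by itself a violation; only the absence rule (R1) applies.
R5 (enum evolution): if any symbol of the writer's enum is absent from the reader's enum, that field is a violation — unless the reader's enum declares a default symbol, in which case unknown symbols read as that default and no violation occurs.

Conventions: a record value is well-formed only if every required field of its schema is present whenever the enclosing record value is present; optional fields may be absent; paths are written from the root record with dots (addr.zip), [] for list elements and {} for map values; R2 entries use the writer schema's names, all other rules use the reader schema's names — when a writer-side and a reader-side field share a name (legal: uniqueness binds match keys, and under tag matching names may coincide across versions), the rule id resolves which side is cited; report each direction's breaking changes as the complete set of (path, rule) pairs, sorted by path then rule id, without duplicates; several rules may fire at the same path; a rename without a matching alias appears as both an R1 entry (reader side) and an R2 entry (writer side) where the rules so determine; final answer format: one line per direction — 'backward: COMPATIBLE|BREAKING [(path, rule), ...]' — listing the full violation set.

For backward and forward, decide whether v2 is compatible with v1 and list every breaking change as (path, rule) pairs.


backward: COMPATIBLE []; forward: COMPATIBLE []

arrows below run writer -> reader for Profile
checking backward for Profile: reader v2 against writer v1:
  no writer field matches reader channel
  writer required, list<float32> -> list<float32>: reader codes maps from writer codes
  writer required, bytes -> bytes: reader blob maps from writer blob
  writer required, string -> string: reader notes maps from writer notes
  no writer field matches reader country
  writer field kind has no reader counterpart
  writer field street has no reader counterpart
  => no violations; backward on Profile: COMPATIBLE
checking forward for Profile: reader v1 against writer v2:
  no writer field matches reader kind
  writer required, list<float32> -> list<float32>: reader codes maps from writer codes
  writer required, bytes -> bytes: reader blob maps from writer blob
  writer required, string -> string: reader notes maps from writer notes
  no writer field matches reader street
  writer field channel has no reader counterpart
  writer field country has no reader counterpart
  => no violations; forward on Profile: COMPATIBLE


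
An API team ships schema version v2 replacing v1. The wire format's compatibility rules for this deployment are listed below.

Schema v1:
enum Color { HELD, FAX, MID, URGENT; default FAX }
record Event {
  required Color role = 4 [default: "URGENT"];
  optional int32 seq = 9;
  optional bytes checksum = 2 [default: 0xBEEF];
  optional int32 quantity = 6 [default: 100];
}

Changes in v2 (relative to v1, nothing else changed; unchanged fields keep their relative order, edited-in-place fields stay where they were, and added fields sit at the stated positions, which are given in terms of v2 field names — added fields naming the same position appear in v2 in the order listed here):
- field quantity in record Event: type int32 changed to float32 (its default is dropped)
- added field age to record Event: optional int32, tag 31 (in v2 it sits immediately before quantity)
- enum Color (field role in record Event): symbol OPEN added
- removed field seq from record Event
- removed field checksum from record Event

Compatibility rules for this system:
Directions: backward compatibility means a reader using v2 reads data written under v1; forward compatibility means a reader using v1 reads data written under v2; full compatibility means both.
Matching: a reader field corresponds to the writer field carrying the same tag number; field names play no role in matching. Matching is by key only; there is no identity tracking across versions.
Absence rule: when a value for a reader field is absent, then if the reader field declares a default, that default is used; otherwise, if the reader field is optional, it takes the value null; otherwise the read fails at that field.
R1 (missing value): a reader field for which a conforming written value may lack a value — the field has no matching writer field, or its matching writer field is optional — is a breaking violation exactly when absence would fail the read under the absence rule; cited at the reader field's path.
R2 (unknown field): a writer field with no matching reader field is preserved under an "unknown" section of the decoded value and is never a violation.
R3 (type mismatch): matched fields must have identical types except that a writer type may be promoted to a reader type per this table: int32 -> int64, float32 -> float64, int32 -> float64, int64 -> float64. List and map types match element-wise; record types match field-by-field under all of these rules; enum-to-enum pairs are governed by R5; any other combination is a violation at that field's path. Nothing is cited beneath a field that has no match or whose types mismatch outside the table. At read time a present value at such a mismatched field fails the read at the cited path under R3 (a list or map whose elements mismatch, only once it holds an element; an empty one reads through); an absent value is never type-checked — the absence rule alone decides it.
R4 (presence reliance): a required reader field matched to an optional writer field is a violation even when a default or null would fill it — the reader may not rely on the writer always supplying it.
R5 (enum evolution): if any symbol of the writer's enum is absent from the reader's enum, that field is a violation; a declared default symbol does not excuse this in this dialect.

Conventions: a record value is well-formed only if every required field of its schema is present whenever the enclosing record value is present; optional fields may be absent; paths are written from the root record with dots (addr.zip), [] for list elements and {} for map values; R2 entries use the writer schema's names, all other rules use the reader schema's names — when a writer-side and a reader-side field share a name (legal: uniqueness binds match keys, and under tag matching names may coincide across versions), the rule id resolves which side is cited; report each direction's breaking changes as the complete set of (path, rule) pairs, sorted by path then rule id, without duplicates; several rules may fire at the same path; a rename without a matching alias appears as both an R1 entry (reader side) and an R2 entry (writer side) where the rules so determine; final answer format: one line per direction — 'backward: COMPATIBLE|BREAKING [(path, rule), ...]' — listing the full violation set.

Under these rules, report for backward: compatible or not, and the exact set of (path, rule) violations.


in Event below, arrows point writer -> reader
backward pass over Event, reader schema v2, writer schema v1:
  writer required, Color -> Color: reader role maps from writer role
  age has no writer counterpart
  writer optional, int32 -> float32: reader quantity maps from writer quantity
  leftover writer field: seq
  leftover writer field: checksum
  violation R3 at quantity
  => 1 violation(s): backward is BREAKING for Event
diffs on Event not affecting the asked answer:
  added field age to record Event: optional int32, tag 31 (in v2 it sits immediately before quantity) -> fires no rule on Event, leaving the asked answer as it is
  enum Color (field role in record Event): symbol OPEN added -> affects forward compatibility only, which is not asked
  removed field seq from record Event -> fires no rule on Event, leaving the asked answer as it is
  removed field checksum from record Event -> fires no rule on Event, leaving the asked answer as it is

backward: BREAKING [(quantity, R3)]


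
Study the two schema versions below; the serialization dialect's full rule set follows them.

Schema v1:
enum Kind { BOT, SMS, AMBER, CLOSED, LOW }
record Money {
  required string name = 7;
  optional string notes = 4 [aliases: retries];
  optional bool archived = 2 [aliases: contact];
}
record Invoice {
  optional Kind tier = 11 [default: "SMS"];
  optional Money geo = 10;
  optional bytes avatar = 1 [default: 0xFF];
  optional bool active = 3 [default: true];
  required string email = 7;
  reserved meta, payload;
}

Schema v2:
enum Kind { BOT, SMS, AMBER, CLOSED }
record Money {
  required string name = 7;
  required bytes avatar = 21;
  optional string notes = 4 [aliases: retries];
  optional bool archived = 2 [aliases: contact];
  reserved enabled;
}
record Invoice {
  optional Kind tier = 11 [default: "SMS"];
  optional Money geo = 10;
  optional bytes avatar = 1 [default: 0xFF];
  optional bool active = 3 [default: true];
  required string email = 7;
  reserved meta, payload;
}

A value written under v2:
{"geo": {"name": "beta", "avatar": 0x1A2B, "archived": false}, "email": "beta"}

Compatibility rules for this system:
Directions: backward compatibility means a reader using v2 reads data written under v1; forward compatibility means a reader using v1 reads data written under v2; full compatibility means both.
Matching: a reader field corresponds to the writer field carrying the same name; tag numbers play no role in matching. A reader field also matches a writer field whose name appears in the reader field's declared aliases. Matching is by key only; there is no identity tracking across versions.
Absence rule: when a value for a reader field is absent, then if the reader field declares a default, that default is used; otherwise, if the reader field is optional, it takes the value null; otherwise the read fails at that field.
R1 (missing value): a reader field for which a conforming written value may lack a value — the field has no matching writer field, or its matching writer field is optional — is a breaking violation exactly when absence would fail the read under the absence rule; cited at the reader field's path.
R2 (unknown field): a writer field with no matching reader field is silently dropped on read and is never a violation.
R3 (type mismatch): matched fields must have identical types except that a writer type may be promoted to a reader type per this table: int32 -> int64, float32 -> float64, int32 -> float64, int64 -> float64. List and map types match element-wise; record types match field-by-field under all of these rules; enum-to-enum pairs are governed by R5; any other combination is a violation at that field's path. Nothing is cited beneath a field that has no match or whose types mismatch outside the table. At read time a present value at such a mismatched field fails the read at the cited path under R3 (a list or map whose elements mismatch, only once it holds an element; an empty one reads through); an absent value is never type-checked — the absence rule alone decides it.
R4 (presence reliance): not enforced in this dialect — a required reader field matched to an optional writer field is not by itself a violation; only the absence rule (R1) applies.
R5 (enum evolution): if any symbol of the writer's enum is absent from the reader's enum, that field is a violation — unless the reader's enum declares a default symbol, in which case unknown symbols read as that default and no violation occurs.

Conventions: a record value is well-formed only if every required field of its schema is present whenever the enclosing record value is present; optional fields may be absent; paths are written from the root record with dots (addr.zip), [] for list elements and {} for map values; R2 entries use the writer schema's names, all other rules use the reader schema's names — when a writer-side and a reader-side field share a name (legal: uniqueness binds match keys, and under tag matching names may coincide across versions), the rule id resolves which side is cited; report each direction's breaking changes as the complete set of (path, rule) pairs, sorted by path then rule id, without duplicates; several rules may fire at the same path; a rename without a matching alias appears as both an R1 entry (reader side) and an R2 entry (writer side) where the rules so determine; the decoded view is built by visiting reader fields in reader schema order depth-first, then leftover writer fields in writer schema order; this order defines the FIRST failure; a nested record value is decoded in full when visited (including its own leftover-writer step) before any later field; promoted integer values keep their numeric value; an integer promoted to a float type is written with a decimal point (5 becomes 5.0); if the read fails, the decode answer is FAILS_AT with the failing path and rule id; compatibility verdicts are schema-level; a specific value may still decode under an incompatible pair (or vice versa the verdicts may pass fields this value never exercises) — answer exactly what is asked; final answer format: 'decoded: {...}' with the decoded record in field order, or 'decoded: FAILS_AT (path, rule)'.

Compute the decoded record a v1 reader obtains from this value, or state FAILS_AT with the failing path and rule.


each type pair in Invoice: writer, then reader
decode (reader v1):
  tier := "SMS" (missing; default applied)
  geo.name := "beta"
  geo.notes := null (missing; optional => null)
  geo.archived := false
  writer geo.avatar: no reader field; dropped
  avatar := 0xFF (missing; default applied)
  active := true (missing; default applied)
  email := "beta"
  => decoded: {"tier": "SMS", "geo": {"name": "beta", "notes": null, "archived": false}, "avatar": 0xFF, "active": true, "email": "beta"}
remaining Invoice differences; none change what is asked:
  added field avatar to record Money: required bytes, tag 21 (in v2 it sits immediately before notes) -> a verdict-level change on Invoice — the shown value reads the same
  enum Kind (field tier in record Invoice): symbol LOW removed -> a verdict-level change on Invoice — the shown value reads the same

decoded: {"tier": "SMS", "geo": {"name": "beta", "notes": null, "archived": false}, "avatar": 0xFF, "active": true, "email": "beta"}


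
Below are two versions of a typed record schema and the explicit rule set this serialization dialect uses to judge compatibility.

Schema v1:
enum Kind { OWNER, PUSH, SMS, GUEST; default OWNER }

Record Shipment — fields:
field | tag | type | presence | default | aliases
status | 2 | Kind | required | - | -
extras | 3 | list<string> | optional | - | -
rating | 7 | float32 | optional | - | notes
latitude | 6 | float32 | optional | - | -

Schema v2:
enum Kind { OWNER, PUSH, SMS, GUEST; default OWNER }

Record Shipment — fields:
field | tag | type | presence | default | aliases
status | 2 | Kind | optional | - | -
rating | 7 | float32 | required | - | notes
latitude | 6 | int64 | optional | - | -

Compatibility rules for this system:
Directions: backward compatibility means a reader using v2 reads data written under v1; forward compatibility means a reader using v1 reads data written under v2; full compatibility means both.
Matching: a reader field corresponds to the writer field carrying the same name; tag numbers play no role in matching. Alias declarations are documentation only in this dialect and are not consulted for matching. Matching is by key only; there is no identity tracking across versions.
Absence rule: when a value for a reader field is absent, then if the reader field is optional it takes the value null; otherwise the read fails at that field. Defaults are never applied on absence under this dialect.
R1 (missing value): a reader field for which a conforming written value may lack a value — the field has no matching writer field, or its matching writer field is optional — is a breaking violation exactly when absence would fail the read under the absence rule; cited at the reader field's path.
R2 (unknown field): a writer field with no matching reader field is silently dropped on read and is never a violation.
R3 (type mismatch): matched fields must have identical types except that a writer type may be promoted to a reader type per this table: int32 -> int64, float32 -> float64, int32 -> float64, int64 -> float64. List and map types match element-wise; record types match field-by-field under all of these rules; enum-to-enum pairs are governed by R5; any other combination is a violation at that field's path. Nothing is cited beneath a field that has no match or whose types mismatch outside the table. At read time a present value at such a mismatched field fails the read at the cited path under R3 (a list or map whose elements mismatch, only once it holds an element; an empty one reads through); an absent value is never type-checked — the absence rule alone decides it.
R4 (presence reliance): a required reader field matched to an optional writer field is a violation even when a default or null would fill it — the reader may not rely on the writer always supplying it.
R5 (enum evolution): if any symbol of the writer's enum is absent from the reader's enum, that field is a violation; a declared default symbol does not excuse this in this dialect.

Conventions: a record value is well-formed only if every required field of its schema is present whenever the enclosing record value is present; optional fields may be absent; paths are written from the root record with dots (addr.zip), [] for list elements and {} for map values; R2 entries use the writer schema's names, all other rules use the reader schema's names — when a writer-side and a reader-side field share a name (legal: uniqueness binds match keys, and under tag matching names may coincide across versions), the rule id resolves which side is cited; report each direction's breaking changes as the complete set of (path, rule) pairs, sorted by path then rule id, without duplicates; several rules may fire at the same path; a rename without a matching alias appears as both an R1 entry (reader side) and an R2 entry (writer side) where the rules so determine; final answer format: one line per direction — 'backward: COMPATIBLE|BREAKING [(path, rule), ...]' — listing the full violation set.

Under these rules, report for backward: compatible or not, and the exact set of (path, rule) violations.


backward: BREAKING [(latitude, R3), (rating, R1), (rating, R4)]

arrows below run writer -> reader for Shipment
backward for Shipment (reader v2, writer v1):
  Kind -> Kind, writer required: status aligns to status
  float32 -> float32, writer optional: rating aligns to rating
  float32 -> int64, writer optional: latitude aligns to latitude
  writer extras: unknown to reader
  R3 fires at latitude
  R1 fires at rating
  R4 fires at rating
  => backward verdict for Shipment: BREAKING, 3 violation(s)
the other Shipment changes do not affect what is asked:
  field status in record Shipment: required changed to optional -> matters only for Shipment's forward compatibility — outside the asked direction
  removed field extras from record Shipment -> no rule fires on it in Shipment's dialect; the asked verdict holds


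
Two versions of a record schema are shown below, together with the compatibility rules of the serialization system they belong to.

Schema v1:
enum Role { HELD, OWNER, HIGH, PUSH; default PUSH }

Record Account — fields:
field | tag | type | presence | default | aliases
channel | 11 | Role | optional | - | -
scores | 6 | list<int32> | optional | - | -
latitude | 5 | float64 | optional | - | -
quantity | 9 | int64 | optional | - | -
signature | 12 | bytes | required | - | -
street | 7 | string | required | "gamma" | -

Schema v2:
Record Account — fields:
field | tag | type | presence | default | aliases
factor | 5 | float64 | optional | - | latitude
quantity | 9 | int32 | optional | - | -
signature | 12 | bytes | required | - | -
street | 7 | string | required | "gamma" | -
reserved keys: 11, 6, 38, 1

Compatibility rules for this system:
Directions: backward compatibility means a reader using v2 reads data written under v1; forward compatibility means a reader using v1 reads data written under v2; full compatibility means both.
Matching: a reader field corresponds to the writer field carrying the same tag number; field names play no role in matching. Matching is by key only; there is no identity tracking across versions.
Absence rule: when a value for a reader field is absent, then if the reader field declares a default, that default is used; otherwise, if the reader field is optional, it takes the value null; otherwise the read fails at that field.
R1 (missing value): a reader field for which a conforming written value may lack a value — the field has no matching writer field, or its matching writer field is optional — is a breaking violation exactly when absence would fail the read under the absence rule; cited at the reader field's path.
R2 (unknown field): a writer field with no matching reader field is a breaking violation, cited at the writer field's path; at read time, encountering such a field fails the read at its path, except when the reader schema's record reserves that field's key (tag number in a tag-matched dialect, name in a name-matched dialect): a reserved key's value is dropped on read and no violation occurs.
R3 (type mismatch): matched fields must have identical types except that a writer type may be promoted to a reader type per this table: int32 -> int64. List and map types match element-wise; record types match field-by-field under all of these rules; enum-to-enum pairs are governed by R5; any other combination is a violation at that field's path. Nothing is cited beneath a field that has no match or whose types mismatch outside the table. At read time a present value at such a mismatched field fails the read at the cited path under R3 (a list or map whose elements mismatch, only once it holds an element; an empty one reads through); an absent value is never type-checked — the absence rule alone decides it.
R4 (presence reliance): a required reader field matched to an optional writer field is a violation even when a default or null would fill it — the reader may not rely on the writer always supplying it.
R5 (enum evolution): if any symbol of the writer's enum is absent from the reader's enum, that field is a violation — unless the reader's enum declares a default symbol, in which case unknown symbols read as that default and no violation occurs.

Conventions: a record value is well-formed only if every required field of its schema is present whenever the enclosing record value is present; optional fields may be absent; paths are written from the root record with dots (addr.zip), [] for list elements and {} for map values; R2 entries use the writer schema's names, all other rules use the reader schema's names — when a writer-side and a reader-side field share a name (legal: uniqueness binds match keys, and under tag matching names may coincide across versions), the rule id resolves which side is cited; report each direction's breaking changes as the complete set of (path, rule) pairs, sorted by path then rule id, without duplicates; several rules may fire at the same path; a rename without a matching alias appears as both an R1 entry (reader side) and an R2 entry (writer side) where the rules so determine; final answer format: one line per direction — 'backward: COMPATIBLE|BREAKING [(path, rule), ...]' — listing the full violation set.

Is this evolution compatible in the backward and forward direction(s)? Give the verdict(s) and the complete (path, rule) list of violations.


backward: BREAKING [(quantity, R3)]; forward: COMPATIBLE []

arrows below run writer -> reader for Account
backward analysis of Account with v2 as reader and v1 as writer:
  float64 -> float64, writer optional: factor aligns to latitude
  int64 -> int32, writer optional: quantity aligns to quantity
  bytes -> bytes, writer required: signature aligns to signature
  string -> string, writer required: street aligns to street
  leftover writer field: channel
  leftover writer field: scores
  R3 fires at quantity
  backward on Account therefore BREAKING (1)
forward analysis of Account with v1 as reader and v2 as writer:
  no writer field matches reader channel
  no writer field matches reader scores
  float64 -> float64, writer optional: latitude aligns to factor
  int32 -> int64, writer optional: quantity aligns to quantity
  bytes -> bytes, writer required: signature aligns to signature
  string -> string, writer required: street aligns to street
  => no violations; forward on Account: COMPATIBLE


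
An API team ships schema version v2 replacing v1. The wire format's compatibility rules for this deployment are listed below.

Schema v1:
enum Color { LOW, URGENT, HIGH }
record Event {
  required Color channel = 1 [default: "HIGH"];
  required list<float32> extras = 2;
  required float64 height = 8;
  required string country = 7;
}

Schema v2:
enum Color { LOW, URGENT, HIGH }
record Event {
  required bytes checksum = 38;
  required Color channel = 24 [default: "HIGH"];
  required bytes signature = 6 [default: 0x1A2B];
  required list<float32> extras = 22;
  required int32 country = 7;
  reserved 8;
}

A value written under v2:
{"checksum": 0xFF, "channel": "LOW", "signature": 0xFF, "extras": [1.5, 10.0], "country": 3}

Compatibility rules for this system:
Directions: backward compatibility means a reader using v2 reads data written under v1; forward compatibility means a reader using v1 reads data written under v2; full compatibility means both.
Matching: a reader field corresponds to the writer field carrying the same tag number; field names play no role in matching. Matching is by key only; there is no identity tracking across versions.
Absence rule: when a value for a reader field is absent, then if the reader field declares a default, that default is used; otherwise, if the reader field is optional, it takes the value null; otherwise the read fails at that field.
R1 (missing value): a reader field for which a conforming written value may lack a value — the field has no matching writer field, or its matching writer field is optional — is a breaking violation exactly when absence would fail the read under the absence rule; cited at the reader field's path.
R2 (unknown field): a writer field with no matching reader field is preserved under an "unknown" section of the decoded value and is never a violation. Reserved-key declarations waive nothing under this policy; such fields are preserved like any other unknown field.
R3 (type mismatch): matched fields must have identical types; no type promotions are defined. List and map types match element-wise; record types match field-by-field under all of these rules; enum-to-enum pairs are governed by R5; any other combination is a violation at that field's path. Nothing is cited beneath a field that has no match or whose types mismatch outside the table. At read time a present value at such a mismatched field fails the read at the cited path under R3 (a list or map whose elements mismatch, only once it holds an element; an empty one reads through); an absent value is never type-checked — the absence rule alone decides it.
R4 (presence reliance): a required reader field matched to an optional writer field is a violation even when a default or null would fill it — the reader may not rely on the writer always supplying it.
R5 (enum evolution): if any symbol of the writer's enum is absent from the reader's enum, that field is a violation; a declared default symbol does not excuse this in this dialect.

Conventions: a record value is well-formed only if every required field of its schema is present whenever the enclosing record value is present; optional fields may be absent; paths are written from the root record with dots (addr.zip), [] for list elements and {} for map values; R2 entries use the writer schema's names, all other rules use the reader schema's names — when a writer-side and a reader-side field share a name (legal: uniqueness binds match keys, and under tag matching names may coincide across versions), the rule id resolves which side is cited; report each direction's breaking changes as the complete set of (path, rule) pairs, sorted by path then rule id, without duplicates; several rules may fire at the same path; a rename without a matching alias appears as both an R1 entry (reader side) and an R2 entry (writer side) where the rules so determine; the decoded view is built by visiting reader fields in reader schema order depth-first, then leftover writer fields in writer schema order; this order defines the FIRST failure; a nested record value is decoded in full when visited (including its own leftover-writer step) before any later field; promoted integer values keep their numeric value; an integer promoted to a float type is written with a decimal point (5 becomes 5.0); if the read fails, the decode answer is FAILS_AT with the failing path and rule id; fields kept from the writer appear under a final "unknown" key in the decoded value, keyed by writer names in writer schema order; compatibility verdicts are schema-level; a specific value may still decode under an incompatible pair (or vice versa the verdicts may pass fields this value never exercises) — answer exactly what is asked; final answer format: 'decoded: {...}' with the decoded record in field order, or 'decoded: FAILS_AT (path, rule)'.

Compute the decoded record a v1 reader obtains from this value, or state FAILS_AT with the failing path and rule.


the writer's type comes first in each Event pair
migrating the Event value to v1:
  channel := "HIGH" (absent -> default)
  read fails at extras under R1 (no fill)
  => FAILS_AT (extras, R1)
the rest of the Event diff is inert for this question:
  removed field height from record Event (its key 8 joins the reserved list) -> affects the rule determinations only; this particular Event value decodes identically
  field country in record Event: type string changed to int32 -> affects the rule determinations only; this particular Event value decodes identically
  added field signature to record Event: required bytes, tag 6, default 0x1A2B (in v2 it sits immediately before extras) -> fires no rule on Event under this dialect and leaves the result unchanged
  added field checksum to record Event: required bytes, tag 38 (in v2 it sits immediately before channel) -> affects the rule determinations only; this particular Event value decodes identically
  field channel in record Event: tag 1 changed to 24 -> fires no rule on Event under this dialect and leaves the result unchanged

decoded: FAILS_AT (extras, R1)


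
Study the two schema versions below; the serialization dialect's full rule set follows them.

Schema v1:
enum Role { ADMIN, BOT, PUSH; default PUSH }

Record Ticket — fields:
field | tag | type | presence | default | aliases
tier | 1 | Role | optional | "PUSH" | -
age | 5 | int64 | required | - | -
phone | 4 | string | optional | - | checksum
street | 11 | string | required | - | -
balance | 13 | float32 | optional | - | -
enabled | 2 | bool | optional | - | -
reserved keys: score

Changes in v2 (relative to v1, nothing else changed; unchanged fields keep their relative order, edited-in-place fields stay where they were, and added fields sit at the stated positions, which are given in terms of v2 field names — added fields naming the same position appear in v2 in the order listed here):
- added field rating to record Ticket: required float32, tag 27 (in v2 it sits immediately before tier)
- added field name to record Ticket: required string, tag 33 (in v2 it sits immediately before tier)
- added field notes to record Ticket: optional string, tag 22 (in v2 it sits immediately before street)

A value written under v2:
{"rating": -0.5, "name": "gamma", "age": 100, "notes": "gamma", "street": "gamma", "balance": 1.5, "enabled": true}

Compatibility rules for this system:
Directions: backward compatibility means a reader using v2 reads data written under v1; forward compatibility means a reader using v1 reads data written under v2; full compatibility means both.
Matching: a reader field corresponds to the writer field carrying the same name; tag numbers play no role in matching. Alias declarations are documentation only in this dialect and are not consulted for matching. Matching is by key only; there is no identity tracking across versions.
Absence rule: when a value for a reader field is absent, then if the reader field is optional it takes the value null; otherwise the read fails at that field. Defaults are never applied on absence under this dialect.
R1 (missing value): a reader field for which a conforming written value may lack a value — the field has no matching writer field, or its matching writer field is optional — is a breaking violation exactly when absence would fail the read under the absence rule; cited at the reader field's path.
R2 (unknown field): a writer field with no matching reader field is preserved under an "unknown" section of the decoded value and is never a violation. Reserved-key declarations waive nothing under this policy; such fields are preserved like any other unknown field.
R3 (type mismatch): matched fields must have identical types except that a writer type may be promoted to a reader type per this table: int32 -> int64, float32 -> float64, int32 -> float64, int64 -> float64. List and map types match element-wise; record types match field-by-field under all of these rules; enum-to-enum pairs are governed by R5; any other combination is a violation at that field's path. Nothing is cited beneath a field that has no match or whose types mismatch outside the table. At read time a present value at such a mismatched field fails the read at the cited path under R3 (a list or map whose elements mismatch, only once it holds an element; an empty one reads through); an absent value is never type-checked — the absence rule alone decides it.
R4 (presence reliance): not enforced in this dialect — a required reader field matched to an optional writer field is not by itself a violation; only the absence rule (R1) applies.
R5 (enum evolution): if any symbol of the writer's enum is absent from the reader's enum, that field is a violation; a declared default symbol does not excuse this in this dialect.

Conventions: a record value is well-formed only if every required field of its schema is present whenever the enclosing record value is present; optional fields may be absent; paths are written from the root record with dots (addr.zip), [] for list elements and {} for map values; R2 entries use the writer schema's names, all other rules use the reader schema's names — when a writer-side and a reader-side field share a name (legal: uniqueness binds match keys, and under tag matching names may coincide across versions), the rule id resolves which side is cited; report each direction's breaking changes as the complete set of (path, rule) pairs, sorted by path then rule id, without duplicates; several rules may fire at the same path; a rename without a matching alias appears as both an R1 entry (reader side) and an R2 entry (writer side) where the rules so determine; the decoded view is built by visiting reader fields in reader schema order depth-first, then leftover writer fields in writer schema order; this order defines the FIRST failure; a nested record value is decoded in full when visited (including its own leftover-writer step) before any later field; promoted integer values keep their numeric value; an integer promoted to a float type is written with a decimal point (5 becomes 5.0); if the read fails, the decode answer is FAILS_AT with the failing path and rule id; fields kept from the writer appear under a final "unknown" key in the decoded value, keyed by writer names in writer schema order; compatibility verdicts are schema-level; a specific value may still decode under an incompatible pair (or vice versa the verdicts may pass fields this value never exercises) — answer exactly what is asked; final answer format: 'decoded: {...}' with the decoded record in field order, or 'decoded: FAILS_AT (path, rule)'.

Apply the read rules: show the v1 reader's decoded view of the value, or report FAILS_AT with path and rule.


decoded: {"tier": null, "age": 100, "phone": null, "street": "gamma", "balance": 1.5, "enabled": true, "unknown": {"rating": -0.5, "name": "gamma", "notes": "gamma"}}

the writer's type comes first in each Ticket pair
migrating the Ticket value to v1:
  tier := null (not supplied -> null)
  age := 100
  phone := null (not supplied -> null)
  street := "gamma"
  balance := 1.5
  enabled := true
  writer rating: kept under "unknown"
  writer name: kept under "unknown"
  writer notes: kept under "unknown"
  => decoded: {"tier": null, "age": 100, "phone": null, "street": "gamma", "balance": 1.5, "enabled": true, "unknown": {"rating": -0.5, "name": "gamma", "notes": "gamma"}}
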